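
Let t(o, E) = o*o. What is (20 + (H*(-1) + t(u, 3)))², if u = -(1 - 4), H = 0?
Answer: 841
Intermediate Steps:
u = 3 (u = -1*(-3) = 3)
t(o, E) = o²
(20 + (H*(-1) + t(u, 3)))² = (20 + (0*(-1) + 3²))² = (20 + (0 + 9))² = (20 + 9)² = 29² = 841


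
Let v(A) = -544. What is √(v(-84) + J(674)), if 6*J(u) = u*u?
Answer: √676518/3 ≈ 274.17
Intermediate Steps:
J(u) = u²/6 (J(u) = (u*u)/6 = u²/6)
√(v(-84) + J(674)) = √(-544 + (⅙)*674²) = √(-544 + (⅙)*454276) = √(-544 + 227138/3) = √(225506/3) = √676518/3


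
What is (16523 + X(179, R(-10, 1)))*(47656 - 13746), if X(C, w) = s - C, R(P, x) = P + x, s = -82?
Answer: 551444420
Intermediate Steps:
X(C, w) = -82 - C
(16523 + X(179, R(-10, 1)))*(47656 - 13746) = (16523 + (-82 - 1*179))*(47656 - 13746) = (16523 + (-82 - 179))*33910 = (16523 - 261)*33910 = 16262*33910 = 551444420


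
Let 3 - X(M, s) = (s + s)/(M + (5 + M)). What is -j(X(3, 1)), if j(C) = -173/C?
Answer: 1903/31 ≈ 61.387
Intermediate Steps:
X(M, s) = 3 - 2*s/(5 + 2*M) (X(M, s) = 3 - (s + s)/(M + (5 + M)) = 3 - 2*s/(5 + 2*M))
-j(X(3, 1)) = -(-173)/((15 - 2*1 + 6*3)/(5 + 2*3)) = -(-173)/((15 - 2 + 18)/(5 + 6)) = -(-173)/(31/11) = -(-173)/((1/11)*31) = -(-173)/31/11 = -(-173)*11/31 = -1*(-1903/31) = 1903/31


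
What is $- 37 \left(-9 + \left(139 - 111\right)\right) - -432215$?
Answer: $431512$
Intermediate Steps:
$- 37 \left(-9 + \left(139 - 111\right)\right) - -432215 = - 37 \left(-9 + 28\right) + 432215 = \left(-37\right) 19 + 432215 = -703 + 432215 = 431512$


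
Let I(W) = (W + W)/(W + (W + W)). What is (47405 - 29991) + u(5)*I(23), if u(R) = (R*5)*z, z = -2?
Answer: 52142/3 ≈ 17381.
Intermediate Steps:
u(R) = -10*R (u(R) = (R*5)*(-2) = (5*R)*(-2) = -10*R)
I(W) = ⅔ (I(W) = (2*W)/(W + 2*W) = (2*W)/((3*W)) = (2*W)*(1/(3*W)) = ⅔)
(47405 - 29991) + u(5)*I(23) = (47405 - 29991) - 10*5*(⅔) = 17414 - 50*⅔ = 17414 - 100/3 = 52142/3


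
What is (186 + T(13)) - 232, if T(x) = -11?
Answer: -57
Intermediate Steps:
(186 + T(13)) - 232 = (186 - 11) - 232 = 175 - 232 = -57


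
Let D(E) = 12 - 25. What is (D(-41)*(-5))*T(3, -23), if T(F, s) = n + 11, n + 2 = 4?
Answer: 845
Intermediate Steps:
n = 2 (n = -2 + 4 = 2)
D(E) = -13
T(F, s) = 13 (T(F, s) = 2 + 11 = 13)
(D(-41)*(-5))*T(3, -23) = -13*(-5)*13 = 65*13 = 845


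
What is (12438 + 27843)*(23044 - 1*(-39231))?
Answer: 2508499275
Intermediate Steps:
(12438 + 27843)*(23044 - 1*(-39231)) = 40281*(23044 + 39231) = 40281*62275 = 2508499275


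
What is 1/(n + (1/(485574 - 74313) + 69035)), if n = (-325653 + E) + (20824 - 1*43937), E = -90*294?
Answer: -411261/125924416850 ≈ -3.2659e-6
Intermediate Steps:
E = -26460
n = -375226 (n = (-325653 - 26460) + (20824 - 1*43937) = -352113 + (20824 - 43937) = -352113 - 23113 = -375226)
1/(n + (1/(485574 - 74313) + 69035)) = 1/(-375226 + (1/(485574 - 74313) + 69035)) = 1/(-375226 + (1/411261 + 69035)) = 1/(-375226 + 28391403136/411261) = 1/(-125924416850/411261) = -411261/125924416850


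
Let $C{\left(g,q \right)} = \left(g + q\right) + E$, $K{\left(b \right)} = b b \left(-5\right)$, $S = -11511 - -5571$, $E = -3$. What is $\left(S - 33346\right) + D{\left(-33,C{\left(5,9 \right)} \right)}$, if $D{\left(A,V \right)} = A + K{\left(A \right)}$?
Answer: $-44764$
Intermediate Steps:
$S = -5940$ ($S = -11511 + 5571 = -5940$)
$K{\left(b \right)} = - 5 b^{2}$ ($K{\left(b \right)} = b^{2} \left(-5\right) = - 5 b^{2}$)
$C{\left(g,q \right)} = -3 + g + q$ ($C{\left(g,q \right)} = \left(g + q\right) - 3 = -3 + g + q$)
$D{\left(A,V \right)} = A - 5 A^{2}$
$\left(S - 33346\right) + D{\left(-33,C{\left(5,9 \right)} \right)} = \left(-5940 - 33346\right) - 33 \left(1 - -165\right) = -39286 - 33 \left(1 + 165\right) = -39286 - 5478 = -44764$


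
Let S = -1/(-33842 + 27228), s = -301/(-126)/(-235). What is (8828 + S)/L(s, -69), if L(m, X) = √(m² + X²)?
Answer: 123491451195*√85188098749/281717042562943 ≈ 127.94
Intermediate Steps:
s = -43/4230 (s = -301*(-1/126)*(-1/235) = (43/18)*(-1/235) = -43/4230 ≈ -0.010165)
S = 1/6614 (S = -1/(-6614) = -1*(-1/6614) = 1/6614 ≈ 0.00015119)
L(m, X) = √(X² + m²)
(8828 + S)/L(s, -69) = (8828 + 1/6614)/(√((-69)² + (-43/4230)²)) = 58388393/(6614*(√(4761 + 1849/17892900))) = 58388393/(6614*(√(85188098749/17892900))) = 58388393/(6614*((√85188098749/4230))) = 58388393*(4230*√85188098749/85188098749)/6614 = 123491451195*√85188098749/281717042562943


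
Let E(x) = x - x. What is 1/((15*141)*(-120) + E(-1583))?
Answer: -1/253800 ≈ -3.9401e-6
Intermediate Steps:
E(x) = 0
1/((15*141)*(-120) + E(-1583)) = 1/((15*141)*(-120) + 0) = 1/(2115*(-120) + 0) = 1/(-253800 + 0) = 1/(-253800) = -1/253800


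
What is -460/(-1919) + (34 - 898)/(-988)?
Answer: 27796/24947 ≈ 1.1142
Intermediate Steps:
-460/(-1919) + (34 - 898)/(-988) = -460*(-1/1919) - 864*(-1/988) = 460/1919 + 216/247 = 27796/24947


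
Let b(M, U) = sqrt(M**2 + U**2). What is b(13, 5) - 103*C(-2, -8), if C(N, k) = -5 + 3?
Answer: 206 + sqrt(194) ≈ 219.93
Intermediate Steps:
C(N, k) = -2
b(13, 5) - 103*C(-2, -8) = sqrt(13**2 + 5**2) - 103*(-2) = sqrt(169 + 25) + 206 = sqrt(194) + 206 = 206 + sqrt(194)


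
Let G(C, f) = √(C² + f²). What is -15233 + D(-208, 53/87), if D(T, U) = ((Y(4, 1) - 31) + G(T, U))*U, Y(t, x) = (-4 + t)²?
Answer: -1326914/87 + 265*√13098721/7569 ≈ -15125.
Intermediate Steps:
D(T, U) = U*(-31 + √(T² + U²)) (D(T, U) = (((-4 + 4)² - 31) + √(T² + U²))*U = ((0² - 31) + √(T² + U²))*U = ((0 - 31) + √(T² + U²))*U = (-31 + √(T² + U²))*U = U*(-31 + √(T² + U²)))
-15233 + D(-208, 53/87) = -15233 + (53/87)*(-31 + √((-208)² + (53/87)²)) = -15233 + (53*(1/87))*(-31 + √(43264 + (53*(1/87))²)) = -15233 + 53*(-31 + √(43264 + (53/87)²))/87 = -15233 + 53*(-31 + √(43264 + 2809/7569))/87 = -15233 + 53*(-31 + √(327468025/7569))/87 = -15233 + 53*(-31 + 5*√13098721/87)/87 = -15233 + (-1643/87 + 265*√13098721/7569) = -1326914/87 + 265*√13098721/7569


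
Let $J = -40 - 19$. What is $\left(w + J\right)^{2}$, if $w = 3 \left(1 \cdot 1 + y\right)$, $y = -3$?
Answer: $4225$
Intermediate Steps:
$J = -59$
$w = -6$ ($w = 3 \left(1 \cdot 1 - 3\right) = 3 \left(1 - 3\right) = 3 \left(-2\right) = -6$)
$\left(w + J\right)^{2} = \left(-6 - 59\right)^{2} = \left(-65\right)^{2} = 4225$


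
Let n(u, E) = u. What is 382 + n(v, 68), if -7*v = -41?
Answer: 2715/7 ≈ 387.86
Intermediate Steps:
v = 41/7 (v = -1/7*(-41) = 41/7 ≈ 5.8571)
382 + n(v, 68) = 382 + 41/7 = 2715/7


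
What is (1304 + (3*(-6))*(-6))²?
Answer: 1993744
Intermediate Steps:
(1304 + (3*(-6))*(-6))² = (1304 - 18*(-6))² = (1304 + 108)² = 1412² = 1993744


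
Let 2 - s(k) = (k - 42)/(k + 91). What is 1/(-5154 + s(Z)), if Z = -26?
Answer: -65/334812 ≈ -0.00019414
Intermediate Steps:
s(k) = 2 - (-42 + k)/(91 + k) (s(k) = 2 - (k - 42)/(k + 91) = 2 - (-42 + k)/(91 + k))
1/(-5154 + s(Z)) = 1/(-5154 + (224 - 26)/(91 - 26)) = 1/(-5154 + 198/65) = 1/(-334812/65) = -65/334812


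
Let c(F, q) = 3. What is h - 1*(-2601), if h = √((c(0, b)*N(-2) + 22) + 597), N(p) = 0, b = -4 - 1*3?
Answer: 2601 + √619 ≈ 2625.9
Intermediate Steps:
b = -7 (b = -4 - 3 = -7)
h = √619 (h = √((3*0 + 22) + 597) = √((0 + 22) + 597) = √(22 + 597) = √619 ≈ 24.880)
h - 1*(-2601) = √619 - 1*(-2601) = √619 + 2601 = 2601 + √619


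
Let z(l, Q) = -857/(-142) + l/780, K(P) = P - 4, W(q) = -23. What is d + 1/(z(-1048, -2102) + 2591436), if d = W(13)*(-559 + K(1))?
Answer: 927530888327116/71756992751 ≈ 12926.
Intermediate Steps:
K(P) = -4 + P
z(l, Q) = 857/142 + l/780 (z(l, Q) = -857*(-1/142) + l*(1/780) = 857/142 + l/780)
d = 12926 (d = -23*(-559 + (-4 + 1)) = -23*(-559 - 3) = -23*(-562) = 12926)
d + 1/(z(-1048, -2102) + 2591436) = 12926 + 1/((857/142 + (1/780)*(-1048)) + 2591436) = 12926 + 1/((857/142 - 262/195) + 2591436) = 12926 + 1/(129911/27690 + 2591436) = 12926 + 1/(71756992751/27690) = 12926 + 27690/71756992751 = 927530888327116/71756992751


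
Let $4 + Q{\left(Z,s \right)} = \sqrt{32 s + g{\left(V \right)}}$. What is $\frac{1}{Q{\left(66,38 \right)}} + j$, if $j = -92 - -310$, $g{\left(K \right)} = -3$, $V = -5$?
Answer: $\frac{260950}{1197} + \frac{\sqrt{1213}}{1197} \approx 218.03$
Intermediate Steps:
$j = 218$ ($j = -92 + 310 = 218$)
$Q{\left(Z,s \right)} = -4 + \sqrt{-3 + 32 s}$ ($Q{\left(Z,s \right)} = -4 + \sqrt{32 s - 3} = -4 + \sqrt{-3 + 32 s}$)
$\frac{1}{Q{\left(66,38 \right)}} + j = \frac{1}{-4 + \sqrt{-3 + 32 \cdot 38}} + 218 = \frac{1}{-4 + \sqrt{-3 + 1216}} + 218 = \frac{1}{-4 + \sqrt{1213}} + 218 = 218 + \frac{1}{-4 + \sqrt{1213}}$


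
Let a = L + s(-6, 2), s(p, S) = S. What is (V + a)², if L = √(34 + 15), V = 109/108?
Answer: 1168561/11664 ≈ 100.19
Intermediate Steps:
V = 109/108 (V = 109*(1/108) = 109/108 ≈ 1.0093)
L = 7 (L = √49 = 7)
a = 9 (a = 7 + 2 = 9)
(V + a)² = (109/108 + 9)² = (1081/108)² = 1168561/11664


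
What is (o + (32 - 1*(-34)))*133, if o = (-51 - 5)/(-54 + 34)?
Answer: 45752/5 ≈ 9150.4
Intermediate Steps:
o = 14/5 (o = -56/(-20) = -56*(-1/20) = 14/5 ≈ 2.8000)
(o + (32 - 1*(-34)))*133 = (14/5 + (32 - 1*(-34)))*133 = (14/5 + (32 + 34))*133 = (14/5 + 66)*133 = (344/5)*133 = 45752/5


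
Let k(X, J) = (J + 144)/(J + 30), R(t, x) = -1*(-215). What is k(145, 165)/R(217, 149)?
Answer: 103/13975 ≈ 0.0073703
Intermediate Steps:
R(t, x) = 215
k(X, J) = (144 + J)/(30 + J)
k(145, 165)/R(217, 149) = ((144 + 165)/(30 + 165))/215 = (309/195)*(1/215) = ((1/195)*309)*(1/215) = (103/65)*(1/215) = 103/13975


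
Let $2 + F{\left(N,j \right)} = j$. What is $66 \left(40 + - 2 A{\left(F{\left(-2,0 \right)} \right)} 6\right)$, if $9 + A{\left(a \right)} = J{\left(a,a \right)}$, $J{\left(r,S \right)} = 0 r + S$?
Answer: $11352$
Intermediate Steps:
$F{\left(N,j \right)} = -2 + j$
$J{\left(r,S \right)} = S$ ($J{\left(r,S \right)} = 0 + S = S$)
$A{\left(a \right)} = -9 + a$
$66 \left(40 + - 2 A{\left(F{\left(-2,0 \right)} \right)} 6\right) = 66 \left(40 + - 2 \left(-9 + \left(-2 + 0\right)\right) 6\right) = 66 \left(40 + - 2 \left(-9 - 2\right) 6\right) = 66 \left(40 + \left(-2\right) \left(-11\right) 6\right) = 66 \left(40 + 22 \cdot 6\right) = 66 \left(40 + 132\right) = 66 \cdot 172 = 11352$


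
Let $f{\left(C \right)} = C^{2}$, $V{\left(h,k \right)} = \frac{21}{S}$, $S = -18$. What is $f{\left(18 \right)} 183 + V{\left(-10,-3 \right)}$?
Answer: $\frac{355745}{6} \approx 59291.0$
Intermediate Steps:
$V{\left(h,k \right)} = - \frac{7}{6}$ ($V{\left(h,k \right)} = \frac{21}{-18} = 21 \left(- \frac{1}{18}\right) = - \frac{7}{6}$)
$f{\left(18 \right)} 183 + V{\left(-10,-3 \right)} = 18^{2} \cdot 183 - \frac{7}{6} = 324 \cdot 183 - \frac{7}{6} = 59292 - \frac{7}{6} = \frac{355745}{6}$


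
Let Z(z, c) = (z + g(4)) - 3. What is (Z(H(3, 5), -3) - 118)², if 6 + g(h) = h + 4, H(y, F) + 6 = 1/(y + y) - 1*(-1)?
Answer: 552049/36 ≈ 15335.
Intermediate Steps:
H(y, F) = -5 + 1/(2*y) (H(y, F) = -6 + (1/(y + y) - 1*(-1)) = -6 + (1/(2*y) + 1) = -6 + (1 + 1/(2*y)) = -5 + 1/(2*y))
g(h) = -2 + h (g(h) = -6 + (h + 4) = -6 + (4 + h) = -2 + h)
Z(z, c) = -1 + z (Z(z, c) = (z + (-2 + 4)) - 3 = (z + 2) - 3 = (2 + z) - 3 = -1 + z)
(Z(H(3, 5), -3) - 118)² = ((-1 + (-5 + (½)/3)) - 118)² = ((-1 + (-5 + (½)*(⅓))) - 118)² = ((-1 + (-5 + ⅙)) - 118)² = ((-1 - 29/6) - 118)² = (-35/6 - 118)² = (-743/6)² = 552049/36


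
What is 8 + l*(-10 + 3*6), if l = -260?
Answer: -2072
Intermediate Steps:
8 + l*(-10 + 3*6) = 8 - 260*(-10 + 3*6) = 8 - 260*(-10 + 18) = 8 - 260*8 = 8 - 2080 = -2072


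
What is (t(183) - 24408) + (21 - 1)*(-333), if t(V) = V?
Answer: -30885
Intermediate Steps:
(t(183) - 24408) + (21 - 1)*(-333) = (183 - 24408) + (21 - 1)*(-333) = -24225 + 20*(-333) = -24225 - 6660 = -30885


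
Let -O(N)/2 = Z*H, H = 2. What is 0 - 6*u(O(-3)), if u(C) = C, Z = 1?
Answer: 24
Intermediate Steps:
O(N) = -4 (O(N) = -2*2 = -4)
0 - 6*u(O(-3)) = 0 - 6*(-4) = 0 + 24 = 24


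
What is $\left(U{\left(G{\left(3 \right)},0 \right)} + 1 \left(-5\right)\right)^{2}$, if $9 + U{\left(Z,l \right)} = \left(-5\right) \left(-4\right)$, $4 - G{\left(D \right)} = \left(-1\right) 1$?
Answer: $36$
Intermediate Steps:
$G{\left(D \right)} = 5$ ($G{\left(D \right)} = 4 - \left(-1\right) 1 = 4 - -1 = 4 + 1 = 5$)
$U{\left(Z,l \right)} = 11$ ($U{\left(Z,l \right)} = -9 - -20 = -9 + 20 = 11$)
$\left(U{\left(G{\left(3 \right)},0 \right)} + 1 \left(-5\right)\right)^{2} = \left(11 + 1 \left(-5\right)\right)^{2} = \left(11 - 5\right)^{2} = 6^{2} = 36$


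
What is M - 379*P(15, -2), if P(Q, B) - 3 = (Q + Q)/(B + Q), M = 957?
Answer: -13710/13 ≈ -1054.6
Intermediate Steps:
P(Q, B) = 3 + 2*Q/(B + Q) (P(Q, B) = 3 + (Q + Q)/(B + Q) = 3 + (2*Q)/(B + Q) = 3 + 2*Q/(B + Q))
M - 379*P(15, -2) = 957 - 379*(3*(-2) + 5*15)/(-2 + 15) = 957 - 379*(-6 + 75)/13 = 957 - 379*69/13 = 957 - 26151/13 = -13710/13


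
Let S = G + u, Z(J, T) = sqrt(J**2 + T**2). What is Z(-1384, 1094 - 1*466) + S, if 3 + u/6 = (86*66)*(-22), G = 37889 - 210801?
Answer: -922162 + 4*sqrt(144365) ≈ -9.2064e+5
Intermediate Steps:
G = -172912
u = -749250 (u = -18 + 6*((86*66)*(-22)) = -18 + 6*(5676*(-22)) = -18 + 6*(-124872) = -18 - 749232 = -749250)
S = -922162 (S = -172912 - 749250 = -922162)
Z(-1384, 1094 - 1*466) + S = sqrt((-1384)**2 + (1094 - 1*466)**2) - 922162 = sqrt(1915456 + (1094 - 466)**2) - 922162 = sqrt(1915456 + 628**2) - 922162 = sqrt(1915456 + 394384) - 922162 = sqrt(2309840) - 922162 = 4*sqrt(144365) - 922162 = -922162 + 4*sqrt(144365)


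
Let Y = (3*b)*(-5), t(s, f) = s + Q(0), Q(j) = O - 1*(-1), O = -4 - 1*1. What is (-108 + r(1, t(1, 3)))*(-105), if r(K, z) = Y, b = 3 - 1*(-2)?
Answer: 19215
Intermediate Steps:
O = -5 (O = -4 - 1 = -5)
Q(j) = -4 (Q(j) = -5 - 1*(-1) = -5 + 1 = -4)
t(s, f) = -4 + s (t(s, f) = s - 4 = -4 + s)
b = 5 (b = 3 + 2 = 5)
Y = -75 (Y = (3*5)*(-5) = 15*(-5) = -75)
r(K, z) = -75
(-108 + r(1, t(1, 3)))*(-105) = (-108 - 75)*(-105) = -183*(-105) = 19215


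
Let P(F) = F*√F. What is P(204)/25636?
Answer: 6*√51/377 ≈ 0.11366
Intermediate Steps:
P(F) = F^(3/2)
P(204)/25636 = 204^(3/2)/25636 = (408*√51)*(1/25636) = 6*√51/377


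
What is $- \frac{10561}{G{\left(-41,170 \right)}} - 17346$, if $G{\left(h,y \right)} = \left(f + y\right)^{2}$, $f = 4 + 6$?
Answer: $- \frac{562020961}{32400} \approx -17346.0$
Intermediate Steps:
$f = 10$
$G{\left(h,y \right)} = \left(10 + y\right)^{2}$
$- \frac{10561}{G{\left(-41,170 \right)}} - 17346 = - \frac{10561}{\left(10 + 170\right)^{2}} - 17346 = - \frac{10561}{180^{2}} - 17346 = - \frac{10561}{32400} - 17346 = - \frac{562020961}{32400}$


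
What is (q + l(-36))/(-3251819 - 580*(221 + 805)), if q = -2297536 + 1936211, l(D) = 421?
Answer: 360904/3846899 ≈ 0.093817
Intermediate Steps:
q = -361325
(q + l(-36))/(-3251819 - 580*(221 + 805)) = (-361325 + 421)/(-3251819 - 580*(221 + 805)) = -360904/(-3251819 - 580*1026) = -360904/(-3251819 - 595080) = -360904/(-3846899) = -360904*(-1/3846899) = 360904/3846899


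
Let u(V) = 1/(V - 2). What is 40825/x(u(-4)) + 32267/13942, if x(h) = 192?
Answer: 287688707/1338432 ≈ 214.94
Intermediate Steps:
u(V) = 1/(-2 + V)
40825/x(u(-4)) + 32267/13942 = 40825/192 + 32267/13942 = 287688707/1338432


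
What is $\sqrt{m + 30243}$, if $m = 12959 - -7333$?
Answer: $3 \sqrt{5615} \approx 224.8$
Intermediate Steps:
$m = 20292$ ($m = 12959 + 7333 = 20292$)
$\sqrt{m + 30243} = \sqrt{20292 + 30243} = \sqrt{50535} = 3 \sqrt{5615}$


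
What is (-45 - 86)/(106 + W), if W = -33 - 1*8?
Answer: -131/65 ≈ -2.0154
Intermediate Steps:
W = -41 (W = -33 - 8 = -41)
(-45 - 86)/(106 + W) = (-45 - 86)/(106 - 41) = -131/65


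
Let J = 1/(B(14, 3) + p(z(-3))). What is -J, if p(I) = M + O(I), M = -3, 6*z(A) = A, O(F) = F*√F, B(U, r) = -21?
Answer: 192/4609 - 2*I*√2/4609 ≈ 0.041658 - 0.00061367*I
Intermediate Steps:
O(F) = F^(3/2)
z(A) = A/6
p(I) = -3 + I^(3/2)
J = 1/(-24 - I*√2/4) (J = 1/(-21 + (-3 + ((⅙)*(-3))^(3/2))) = 1/(-21 + (-3 + (-½)^(3/2))) = 1/(-21 + (-3 - I*√2/4)) = 1/(-24 - I*√2/4) ≈ -0.041658 + 0.0006137*I)
-J = -(-192/4609 + 2*I*√2/4609) = 192/4609 - 2*I*√2/4609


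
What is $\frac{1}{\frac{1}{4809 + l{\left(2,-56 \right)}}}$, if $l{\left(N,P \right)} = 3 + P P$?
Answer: $7948$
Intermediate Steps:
$l{\left(N,P \right)} = 3 + P^{2}$
$\frac{1}{\frac{1}{4809 + l{\left(2,-56 \right)}}} = \frac{1}{\frac{1}{4809 + \left(3 + \left(-56\right)^{2}\right)}} = \frac{1}{\frac{1}{4809 + \left(3 + 3136\right)}} = \frac{1}{\frac{1}{4809 + 3139}} = \frac{1}{\frac{1}{7948}} = 7948$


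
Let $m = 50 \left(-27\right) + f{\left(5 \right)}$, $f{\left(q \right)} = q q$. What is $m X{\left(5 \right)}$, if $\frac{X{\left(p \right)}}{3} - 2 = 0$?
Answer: $-7950$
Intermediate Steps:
$f{\left(q \right)} = q^{2}$
$X{\left(p \right)} = 6$ ($X{\left(p \right)} = 6 + 3 \cdot 0 = 6 + 0 = 6$)
$m = -1325$ ($m = 50 \left(-27\right) + 5^{2} = -1350 + 25 = -1325$)
$m X{\left(5 \right)} = \left(-1325\right) 6 = -7950$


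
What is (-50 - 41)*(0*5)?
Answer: 0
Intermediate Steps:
(-50 - 41)*(0*5) = -91*0 = 0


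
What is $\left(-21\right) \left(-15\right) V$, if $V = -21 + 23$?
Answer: $630$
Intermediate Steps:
$V = 2$
$\left(-21\right) \left(-15\right) V = \left(-21\right) \left(-15\right) 2 = 315 \cdot 2 = 630$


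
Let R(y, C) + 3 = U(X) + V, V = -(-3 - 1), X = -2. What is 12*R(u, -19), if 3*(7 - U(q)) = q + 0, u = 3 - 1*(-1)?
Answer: 104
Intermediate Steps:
u = 4 (u = 3 + 1 = 4)
U(q) = 7 - q/3 (U(q) = 7 - (q + 0)/3 = 7 - q/3)
V = 4 (V = -1*(-4) = 4)
R(y, C) = 26/3 (R(y, C) = -3 + ((7 - 1/3*(-2)) + 4) = -3 + ((7 + 2/3) + 4) = -3 + (23/3 + 4) = -3 + 35/3 = 26/3)
12*R(u, -19) = 12*(26/3) = 104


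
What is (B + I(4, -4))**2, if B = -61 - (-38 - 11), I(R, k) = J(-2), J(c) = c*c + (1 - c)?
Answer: 25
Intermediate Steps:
J(c) = 1 + c**2 - c (J(c) = c**2 + (1 - c) = 1 + c**2 - c)
I(R, k) = 7 (I(R, k) = 1 + (-2)**2 - 1*(-2) = 1 + 4 + 2 = 7)
B = -12 (B = -61 - 1*(-49) = -61 + 49 = -12)
(B + I(4, -4))**2 = (-12 + 7)**2 = (-5)**2 = 25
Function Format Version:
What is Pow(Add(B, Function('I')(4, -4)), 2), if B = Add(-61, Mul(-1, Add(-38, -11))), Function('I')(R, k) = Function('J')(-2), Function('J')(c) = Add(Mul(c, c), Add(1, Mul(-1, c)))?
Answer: 25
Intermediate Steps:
Function('J')(c) = Add(1, Pow(c, 2), Mul(-1, c)) (Function('J')(c) = Add(Pow(c, 2), Add(1, Mul(-1, c))) = Add(1, Pow(c, 2), Mul(-1, c)))
Function('I')(R, k) = 7 (Function('I')(R, k) = Add(1, Pow(-2, 2), Mul(-1, -2)) = Add(1, 4, 2) = 7)
B = -12 (B = Add(-61, Mul(-1, -49)) = Add(-61, 49) = -12)
Pow(Add(B, Function('I')(4, -4)), 2) = Pow(Add(-12, 7), 2) = Pow(-5, 2) = 25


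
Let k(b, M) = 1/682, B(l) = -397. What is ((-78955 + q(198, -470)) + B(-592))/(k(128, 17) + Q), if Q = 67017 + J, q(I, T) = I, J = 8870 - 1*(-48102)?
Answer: -53983028/84560499 ≈ -0.63840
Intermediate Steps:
J = 56972 (J = 8870 + 48102 = 56972)
k(b, M) = 1/682
Q = 123989 (Q = 67017 + 56972 = 123989)
((-78955 + q(198, -470)) + B(-592))/(k(128, 17) + Q) = ((-78955 + 198) - 397)/(1/682 + 123989) = (-78757 - 397)/(84560499/682) = -79154*682/84560499 = -53983028/84560499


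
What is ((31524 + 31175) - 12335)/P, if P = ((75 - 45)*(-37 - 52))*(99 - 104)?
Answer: 8394/2225 ≈ 3.7726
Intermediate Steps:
P = 13350 (P = (30*(-89))*(-5) = -2670*(-5) = 13350)
((31524 + 31175) - 12335)/P = ((31524 + 31175) - 12335)/13350 = (62699 - 12335)*(1/13350) = 50364*(1/13350) = 8394/2225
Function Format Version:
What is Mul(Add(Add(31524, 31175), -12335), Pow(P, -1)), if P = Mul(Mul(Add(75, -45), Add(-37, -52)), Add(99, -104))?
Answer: Rational(8394, 2225) ≈ 3.7726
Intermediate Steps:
P = 13350 (P = Mul(Mul(30, -89), -5) = Mul(-2670, -5) = 13350)
Mul(Add(Add(31524, 31175), -12335), Pow(P, -1)) = Mul(Add(Add(31524, 31175), -12335), Pow(13350, -1)) = Mul(Add(62699, -12335), Rational(1, 13350)) = Mul(50364, Rational(1, 13350)) = Rational(8394, 2225)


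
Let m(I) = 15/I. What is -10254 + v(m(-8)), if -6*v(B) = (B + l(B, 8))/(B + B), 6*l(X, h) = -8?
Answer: -5537237/540 ≈ -10254.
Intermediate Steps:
l(X, h) = -4/3 (l(X, h) = (⅙)*(-8) = -4/3)
v(B) = -(-4/3 + B)/(12*B) (v(B) = -(B - 4/3)/(6*(B + B)) = -(-4/3 + B)/(6*(2*B)) = -(-4/3 + B)*1/(2*B)/6 = -(-4/3 + B)/(12*B))
-10254 + v(m(-8)) = -10254 + (4 - 45/(-8))/(36*((15/(-8)))) = -10254 + (4 - 45*(-1)/8)/(36*((15*(-⅛)))) = -10254 + (4 - 3*(-15/8))/(36*(-15/8)) = -10254 + (1/36)*(-8/15)*(4 + 45/8) = -10254 + (1/36)*(-8/15)*(77/8) = -10254 - 77/540 = -5537237/540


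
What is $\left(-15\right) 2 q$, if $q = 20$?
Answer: $-600$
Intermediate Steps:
$\left(-15\right) 2 q = \left(-15\right) 2 \cdot 20 = \left(-30\right) 20 = -600$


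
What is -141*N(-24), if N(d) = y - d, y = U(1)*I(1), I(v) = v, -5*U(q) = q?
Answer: -16779/5 ≈ -3355.8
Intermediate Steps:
U(q) = -q/5
y = -1/5 (y = -1/5*1*1 = -1/5*1 = -1/5 ≈ -0.20000)
N(d) = -1/5 - d
-141*N(-24) = -141*(-1/5 - 1*(-24)) = -141*(-1/5 + 24) = -141*119/5 = -16779/5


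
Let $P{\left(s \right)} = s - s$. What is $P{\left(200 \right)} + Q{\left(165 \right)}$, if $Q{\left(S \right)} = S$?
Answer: $165$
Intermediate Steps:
$P{\left(s \right)} = 0$
$P{\left(200 \right)} + Q{\left(165 \right)} = 0 + 165 = 165$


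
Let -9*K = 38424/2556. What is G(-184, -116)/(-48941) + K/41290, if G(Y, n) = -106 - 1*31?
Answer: 5343621164/1936911773565 ≈ 0.0027588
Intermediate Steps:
G(Y, n) = -137 (G(Y, n) = -106 - 31 = -137)
K = -3202/1917 (K = -12808/(3*2556) = -⅑*3202/213 = -3202/1917 ≈ -1.6703)
G(-184, -116)/(-48941) + K/41290 = -137/(-48941) - 3202/1917/41290 = -137*(-1/48941) - 3202/1917*1/41290 = 137/48941 - 1601/39576465 = 5343621164/1936911773565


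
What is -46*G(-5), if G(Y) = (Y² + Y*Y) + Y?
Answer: -2070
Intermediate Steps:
G(Y) = Y + 2*Y² (G(Y) = (Y² + Y²) + Y = 2*Y² + Y = Y + 2*Y²)
-46*G(-5) = -(-230)*(1 + 2*(-5)) = -(-230)*(1 - 10) = -(-230)*(-9) = -46*45 = -2070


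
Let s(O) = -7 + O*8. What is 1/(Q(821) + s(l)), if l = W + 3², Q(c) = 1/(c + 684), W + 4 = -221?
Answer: -1505/2611174 ≈ -0.00057637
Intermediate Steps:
W = -225 (W = -4 - 221 = -225)
Q(c) = 1/(684 + c)
l = -216 (l = -225 + 3² = -225 + 9 = -216)
s(O) = -7 + 8*O
1/(Q(821) + s(l)) = 1/(1/(684 + 821) + (-7 + 8*(-216))) = 1/(1/1505 + (-7 - 1728)) = 1/(1/1505 - 1735) = 1/(-2611174/1505) = -1505/2611174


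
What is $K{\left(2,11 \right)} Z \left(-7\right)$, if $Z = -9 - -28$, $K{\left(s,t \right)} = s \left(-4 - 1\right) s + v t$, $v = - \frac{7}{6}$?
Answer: $\frac{26201}{6} \approx 4366.8$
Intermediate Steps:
$v = - \frac{7}{6}$ ($v = \left(-7\right) \frac{1}{6} = - \frac{7}{6} \approx -1.1667$)
$K{\left(s,t \right)} = - 5 s^{2} - \frac{7 t}{6}$ ($K{\left(s,t \right)} = s \left(-4 - 1\right) s - \frac{7 t}{6} = s \left(-5\right) s - \frac{7 t}{6} = - 5 s s - \frac{7 t}{6} = - 5 s^{2} - \frac{7 t}{6}$)
$Z = 19$ ($Z = -9 + 28 = 19$)
$K{\left(2,11 \right)} Z \left(-7\right) = \left(- 5 \cdot 2^{2} - \frac{77}{6}\right) 19 \left(-7\right) = \left(\left(-5\right) 4 - \frac{77}{6}\right) 19 \left(-7\right) = \left(-20 - \frac{77}{6}\right) 19 \left(-7\right) = \left(- \frac{197}{6}\right) 19 \left(-7\right) = \left(- \frac{3743}{6}\right) \left(-7\right) = \frac{26201}{6}$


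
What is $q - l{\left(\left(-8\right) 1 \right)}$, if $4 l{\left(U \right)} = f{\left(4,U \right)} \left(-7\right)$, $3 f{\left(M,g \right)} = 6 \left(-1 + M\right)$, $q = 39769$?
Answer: $\frac{79559}{2} \approx 39780.0$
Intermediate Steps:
$f{\left(M,g \right)} = -2 + 2 M$ ($f{\left(M,g \right)} = \frac{6 \left(-1 + M\right)}{3} = \frac{-6 + 6 M}{3} = -2 + 2 M$)
$l{\left(U \right)} = - \frac{21}{2}$ ($l{\left(U \right)} = \frac{\left(-2 + 2 \cdot 4\right) \left(-7\right)}{4} = \frac{\left(-2 + 8\right) \left(-7\right)}{4} = \frac{6 \left(-7\right)}{4} = \frac{1}{4} \left(-42\right) = - \frac{21}{2}$)
$q - l{\left(\left(-8\right) 1 \right)} = 39769 - - \frac{21}{2} = 39769 + \frac{21}{2} = \frac{79559}{2}$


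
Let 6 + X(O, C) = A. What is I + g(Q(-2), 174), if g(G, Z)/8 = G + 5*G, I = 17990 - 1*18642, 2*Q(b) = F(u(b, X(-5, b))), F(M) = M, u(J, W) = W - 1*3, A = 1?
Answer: -844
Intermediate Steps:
X(O, C) = -5 (X(O, C) = -6 + 1 = -5)
u(J, W) = -3 + W (u(J, W) = W - 3 = -3 + W)
Q(b) = -4 (Q(b) = (-3 - 5)/2 = (½)*(-8) = -4)
I = -652 (I = 17990 - 18642 = -652)
g(G, Z) = 48*G (g(G, Z) = 8*(G + 5*G) = 8*(6*G) = 48*G)
I + g(Q(-2), 174) = -652 + 48*(-4) = -652 - 192 = -844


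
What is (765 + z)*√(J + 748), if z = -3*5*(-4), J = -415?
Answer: 2475*√37 ≈ 15055.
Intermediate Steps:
z = 60 (z = -15*(-4) = 60)
(765 + z)*√(J + 748) = (765 + 60)*√(-415 + 748) = 825*√333 = 825*(3*√37) = 2475*√37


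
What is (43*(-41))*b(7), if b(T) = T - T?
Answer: 0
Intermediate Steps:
b(T) = 0
(43*(-41))*b(7) = (43*(-41))*0 = -1763*0 = 0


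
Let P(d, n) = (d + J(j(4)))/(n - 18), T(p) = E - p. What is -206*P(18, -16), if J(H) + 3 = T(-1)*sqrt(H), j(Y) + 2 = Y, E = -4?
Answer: 1545/17 - 309*sqrt(2)/17 ≈ 65.177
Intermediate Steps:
j(Y) = -2 + Y
T(p) = -4 - p
J(H) = -3 - 3*sqrt(H) (J(H) = -3 + (-4 - 1*(-1))*sqrt(H) = -3 + (-4 + 1)*sqrt(H) = -3 - 3*sqrt(H))
P(d, n) = (-3 + d - 3*sqrt(2))/(-18 + n) (P(d, n) = (d + (-3 - 3*sqrt(-2 + 4)))/(n - 18) = (d + (-3 - 3*sqrt(2)))/(-18 + n) = (-3 + d - 3*sqrt(2))/(-18 + n))
-206*P(18, -16) = -206*(-3 + 18 - 3*sqrt(2))/(-18 - 16) = -206*(15 - 3*sqrt(2))/(-34) = -(-103)*(15 - 3*sqrt(2))/17 = -206*(-15/34 + 3*sqrt(2)/34) = 1545/17 - 309*sqrt(2)/17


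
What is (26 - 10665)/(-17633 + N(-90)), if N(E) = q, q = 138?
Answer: 10639/17495 ≈ 0.60812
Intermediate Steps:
N(E) = 138
(26 - 10665)/(-17633 + N(-90)) = (26 - 10665)/(-17633 + 138) = -10639/(-17495) = -10639*(-1/17495) = 10639/17495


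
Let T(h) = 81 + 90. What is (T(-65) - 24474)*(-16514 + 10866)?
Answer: 137263344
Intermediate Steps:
T(h) = 171
(T(-65) - 24474)*(-16514 + 10866) = (171 - 24474)*(-16514 + 10866) = -24303*(-5648) = 137263344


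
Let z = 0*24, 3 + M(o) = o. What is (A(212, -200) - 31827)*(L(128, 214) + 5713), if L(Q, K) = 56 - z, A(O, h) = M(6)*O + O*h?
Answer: -424546479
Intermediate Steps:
M(o) = -3 + o
A(O, h) = 3*O + O*h (A(O, h) = (-3 + 6)*O + O*h = 3*O + O*h)
z = 0
L(Q, K) = 56 (L(Q, K) = 56 - 1*0 = 56 + 0 = 56)
(A(212, -200) - 31827)*(L(128, 214) + 5713) = (212*(3 - 200) - 31827)*(56 + 5713) = (212*(-197) - 31827)*5769 = (-41764 - 31827)*5769 = -73591*5769 = -424546479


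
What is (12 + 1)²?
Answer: 169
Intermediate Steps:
(12 + 1)² = 13² = 169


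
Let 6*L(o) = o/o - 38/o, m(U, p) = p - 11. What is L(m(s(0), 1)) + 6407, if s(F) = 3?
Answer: 32039/5 ≈ 6407.8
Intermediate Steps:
m(U, p) = -11 + p
L(o) = ⅙ - 19/(3*o) (L(o) = (o/o - 38/o)/6 = (1 - 38/o)/6 = ⅙ - 19/(3*o))
L(m(s(0), 1)) + 6407 = (-38 + (-11 + 1))/(6*(-11 + 1)) + 6407 = (⅙)*(-38 - 10)/(-10) + 6407 = (⅙)*(-⅒)*(-48) + 6407 = ⅘ + 6407 = 32039/5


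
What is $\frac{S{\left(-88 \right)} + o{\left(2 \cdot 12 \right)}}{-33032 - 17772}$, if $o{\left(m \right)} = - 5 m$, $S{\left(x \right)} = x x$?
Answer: $- \frac{1906}{12701} \approx -0.15007$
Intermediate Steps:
$S{\left(x \right)} = x^{2}$
$\frac{S{\left(-88 \right)} + o{\left(2 \cdot 12 \right)}}{-33032 - 17772} = \frac{\left(-88\right)^{2} - 5 \cdot 2 \cdot 12}{-33032 - 17772} = \frac{7744 - 120}{-50804} = \left(7744 - 120\right) \left(- \frac{1}{50804}\right) = 7624 \left(- \frac{1}{50804}\right) = - \frac{1906}{12701}$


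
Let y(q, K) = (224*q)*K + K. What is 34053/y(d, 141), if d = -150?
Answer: -11351/1579153 ≈ -0.0071880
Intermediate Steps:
y(q, K) = K + 224*K*q (y(q, K) = 224*K*q + K = K + 224*K*q)
34053/y(d, 141) = 34053/((141*(1 + 224*(-150)))) = 34053/((141*(1 - 33600))) = 34053/((141*(-33599))) = 34053/(-4737459) = 34053*(-1/4737459) = -11351/1579153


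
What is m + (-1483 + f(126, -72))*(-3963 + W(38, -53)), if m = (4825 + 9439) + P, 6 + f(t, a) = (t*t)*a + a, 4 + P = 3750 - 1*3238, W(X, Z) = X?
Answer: 4492699297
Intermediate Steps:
P = 508 (P = -4 + (3750 - 1*3238) = -4 + (3750 - 3238) = -4 + 512 = 508)
f(t, a) = -6 + a + a*t**2 (f(t, a) = -6 + ((t*t)*a + a) = -6 + (t**2*a + a) = -6 + (a*t**2 + a) = -6 + (a + a*t**2) = -6 + a + a*t**2)
m = 14772 (m = (4825 + 9439) + 508 = 14264 + 508 = 14772)
m + (-1483 + f(126, -72))*(-3963 + W(38, -53)) = 14772 + (-1483 + (-6 - 72 - 72*126**2))*(-3963 + 38) = 14772 + (-1483 + (-6 - 72 - 72*15876))*(-3925) = 14772 + (-1483 + (-6 - 72 - 1143072))*(-3925) = 14772 + (-1483 - 1143150)*(-3925) = 14772 - 1144633*(-3925) = 14772 + 4492684525 = 4492699297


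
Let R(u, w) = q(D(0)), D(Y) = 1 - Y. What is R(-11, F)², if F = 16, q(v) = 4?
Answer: 16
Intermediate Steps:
R(u, w) = 4
R(-11, F)² = 4² = 16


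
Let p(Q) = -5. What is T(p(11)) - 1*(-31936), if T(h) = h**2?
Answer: 31961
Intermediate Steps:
T(p(11)) - 1*(-31936) = (-5)**2 - 1*(-31936) = 25 + 31936 = 31961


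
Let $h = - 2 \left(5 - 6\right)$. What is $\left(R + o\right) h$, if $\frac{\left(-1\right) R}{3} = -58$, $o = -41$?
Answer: $266$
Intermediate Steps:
$R = 174$ ($R = \left(-3\right) \left(-58\right) = 174$)
$h = 2$ ($h = \left(-2\right) \left(-1\right) = 2$)
$\left(R + o\right) h = \left(174 - 41\right) 2 = 133 \cdot 2 = 266$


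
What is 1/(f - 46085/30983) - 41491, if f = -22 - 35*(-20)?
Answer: -869667469016/20960389 ≈ -41491.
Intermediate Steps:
f = 678 (f = -22 + 700 = 678)
1/(f - 46085/30983) - 41491 = 1/(678 - 46085/30983) - 41491 = 1/(20960389/30983) - 41491 = 30983/20960389 - 41491 = -869667469016/20960389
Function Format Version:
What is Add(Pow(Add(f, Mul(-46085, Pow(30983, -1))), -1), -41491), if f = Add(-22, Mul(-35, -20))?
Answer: Rational(-869667469016, 20960389) ≈ -41491.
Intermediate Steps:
f = 678 (f = Add(-22, 700) = 678)
Add(Pow(Add(f, Mul(-46085, Pow(30983, -1))), -1), -41491) = Add(Pow(Add(678, Mul(-46085, Pow(30983, -1))), -1), -41491) = Add(Pow(Add(678, Mul(-46085, Rational(1, 30983))), -1), -41491) = Add(Pow(Add(678, Rational(-46085, 30983)), -1), -41491) = Add(Pow(Rational(20960389, 30983), -1), -41491) = Add(Rational(30983, 20960389), -41491) = Rational(-869667469016, 20960389)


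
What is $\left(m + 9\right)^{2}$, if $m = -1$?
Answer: $64$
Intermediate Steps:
$\left(m + 9\right)^{2} = \left(-1 + 9\right)^{2} = 8^{2} = 64$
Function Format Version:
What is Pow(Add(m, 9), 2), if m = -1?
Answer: 64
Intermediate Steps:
Pow(Add(m, 9), 2) = Pow(Add(-1, 9), 2) = Pow(8, 2) = 64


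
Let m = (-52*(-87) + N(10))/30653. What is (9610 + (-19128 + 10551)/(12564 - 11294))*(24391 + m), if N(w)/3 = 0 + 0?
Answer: 314433649945489/1342390 ≈ 2.3423e+8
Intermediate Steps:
N(w) = 0 (N(w) = 3*(0 + 0) = 3*0 = 0)
m = 156/1057 (m = (-52*(-87) + 0)/30653 = (4524 + 0)*(1/30653) = 4524*(1/30653) = 156/1057 ≈ 0.14759)
(9610 + (-19128 + 10551)/(12564 - 11294))*(24391 + m) = (9610 + (-19128 + 10551)/(12564 - 11294))*(24391 + 156/1057) = (9610 - 8577/1270)*(25781443/1057) = (12196123/1270)*(25781443/1057) = 314433649945489/1342390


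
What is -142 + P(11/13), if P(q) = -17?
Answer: -159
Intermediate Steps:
-142 + P(11/13) = -142 - 17 = -159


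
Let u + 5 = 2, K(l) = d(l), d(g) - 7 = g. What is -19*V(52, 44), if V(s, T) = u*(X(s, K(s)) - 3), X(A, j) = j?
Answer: 3192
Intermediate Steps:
d(g) = 7 + g
K(l) = 7 + l
u = -3 (u = -5 + 2 = -3)
V(s, T) = -12 - 3*s (V(s, T) = -3*((7 + s) - 3) = -3*(4 + s) = -12 - 3*s)
-19*V(52, 44) = -19*(-12 - 3*52) = -19*(-12 - 156) = -19*(-168) = 3192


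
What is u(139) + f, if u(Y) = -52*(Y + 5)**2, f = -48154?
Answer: -1126426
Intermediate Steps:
u(Y) = -52*(5 + Y)**2
u(139) + f = -52*(5 + 139)**2 - 48154 = -52*144**2 - 48154 = -52*20736 - 48154 = -1078272 - 48154 = -1126426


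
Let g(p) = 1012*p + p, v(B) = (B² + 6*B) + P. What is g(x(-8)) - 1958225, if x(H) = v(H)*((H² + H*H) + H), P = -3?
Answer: -377945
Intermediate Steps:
v(B) = -3 + B² + 6*B (v(B) = (B² + 6*B) - 3 = -3 + B² + 6*B)
x(H) = (H + 2*H²)*(-3 + H² + 6*H) (x(H) = (-3 + H² + 6*H)*((H² + H*H) + H) = (-3 + H² + 6*H)*((H² + H²) + H) = (-3 + H² + 6*H)*(2*H² + H) = (-3 + H² + 6*H)*(H + 2*H²) = (H + 2*H²)*(-3 + H² + 6*H))
g(p) = 1013*p
g(x(-8)) - 1958225 = 1013*(-8*(-3 + 2*(-8)³ + 13*(-8)²)) - 1958225 = 1013*(-8*(-3 + 2*(-512) + 13*64)) - 1958225 = 1013*(-8*(-3 - 1024 + 832)) - 1958225 = 1013*(-8*(-195)) - 1958225 = 1013*1560 - 1958225 = 1580280 - 1958225 = -377945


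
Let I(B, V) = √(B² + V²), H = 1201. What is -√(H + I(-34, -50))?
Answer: -√(1201 + 2*√914) ≈ -35.517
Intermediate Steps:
-√(H + I(-34, -50)) = -√(1201 + √((-34)² + (-50)²)) = -√(1201 + √(1156 + 2500)) = -√(1201 + √3656) = -√(1201 + 2*√914)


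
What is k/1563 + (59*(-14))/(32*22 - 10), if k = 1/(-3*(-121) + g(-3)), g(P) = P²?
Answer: -240132721/201758292 ≈ -1.1902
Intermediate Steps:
k = 1/372 (k = 1/(-3*(-121) + (-3)²) = 1/(363 + 9) = 1/372 ≈ 0.0026882)
k/1563 + (59*(-14))/(32*22 - 10) = (1/372)/1563 + (59*(-14))/(32*22 - 10) = (1/372)*(1/1563) - 826/(704 - 10) = 1/581436 - 826/694 = 1/581436 - 826*1/694 = 1/581436 - 413/347 = -240132721/201758292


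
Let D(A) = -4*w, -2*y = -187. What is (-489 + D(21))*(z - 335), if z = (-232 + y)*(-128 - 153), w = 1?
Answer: -38043331/2 ≈ -1.9022e+7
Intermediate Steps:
y = 187/2 (y = -1/2*(-187) = 187/2 ≈ 93.500)
D(A) = -4 (D(A) = -4*1 = -4)
z = 77837/2 (z = (-232 + 187/2)*(-128 - 153) = -277/2*(-281) = 77837/2 ≈ 38919.)
(-489 + D(21))*(z - 335) = (-489 - 4)*(77837/2 - 335) = -493*77167/2 = -38043331/2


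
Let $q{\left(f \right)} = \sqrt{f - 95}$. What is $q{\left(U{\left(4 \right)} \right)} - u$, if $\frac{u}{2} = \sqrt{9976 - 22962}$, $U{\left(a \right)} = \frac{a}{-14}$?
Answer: $\frac{i \left(\sqrt{4669} - 14 \sqrt{12986}\right)}{7} \approx - 218.15 i$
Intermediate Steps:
$U{\left(a \right)} = - \frac{a}{14}$ ($U{\left(a \right)} = a \left(- \frac{1}{14}\right) = - \frac{a}{14}$)
$q{\left(f \right)} = \sqrt{-95 + f}$
$u = 2 i \sqrt{12986}$ ($u = 2 \sqrt{9976 - 22962} = 2 \sqrt{-12986} = 2 i \sqrt{12986} \approx 227.91 i$)
$q{\left(U{\left(4 \right)} \right)} - u = \sqrt{-95 - \frac{2}{7}} - 2 i \sqrt{12986} = \sqrt{- \frac{667}{7}} - 2 i \sqrt{12986} = \frac{i \sqrt{4669}}{7} - 2 i \sqrt{12986} = - 2 i \sqrt{12986} + \frac{i \sqrt{4669}}{7}$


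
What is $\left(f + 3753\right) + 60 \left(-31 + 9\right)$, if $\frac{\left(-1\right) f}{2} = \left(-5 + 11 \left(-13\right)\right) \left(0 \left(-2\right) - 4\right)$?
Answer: $1249$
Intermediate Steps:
$f = -1184$ ($f = - 2 \left(-5 + 11 \left(-13\right)\right) \left(0 \left(-2\right) - 4\right) = - 2 \left(-5 - 143\right) \left(0 - 4\right) = - 2 \left(\left(-148\right) \left(-4\right)\right) = \left(-2\right) 592 = -1184$)
$\left(f + 3753\right) + 60 \left(-31 + 9\right) = \left(-1184 + 3753\right) + 60 \left(-31 + 9\right) = 2569 + 60 \left(-22\right) = 2569 - 1320 = 1249$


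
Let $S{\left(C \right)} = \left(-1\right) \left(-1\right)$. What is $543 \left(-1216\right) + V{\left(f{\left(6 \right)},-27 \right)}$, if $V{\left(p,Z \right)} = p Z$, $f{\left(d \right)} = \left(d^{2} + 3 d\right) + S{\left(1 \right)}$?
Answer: $-661773$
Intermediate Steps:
$S{\left(C \right)} = 1$
$f{\left(d \right)} = 1 + d^{2} + 3 d$ ($f{\left(d \right)} = \left(d^{2} + 3 d\right) + 1 = 1 + d^{2} + 3 d$)
$V{\left(p,Z \right)} = Z p$
$543 \left(-1216\right) + V{\left(f{\left(6 \right)},-27 \right)} = 543 \left(-1216\right) - 27 \left(1 + 6^{2} + 3 \cdot 6\right) = -660288 - 27 \left(1 + 36 + 18\right) = -660288 - 1485 = -661773$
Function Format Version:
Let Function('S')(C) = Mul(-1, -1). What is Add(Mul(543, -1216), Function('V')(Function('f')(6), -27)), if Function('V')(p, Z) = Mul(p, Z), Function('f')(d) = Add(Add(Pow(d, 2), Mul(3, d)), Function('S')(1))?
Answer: -661773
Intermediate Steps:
Function('S')(C) = 1
Function('f')(d) = Add(1, Pow(d, 2), Mul(3, d)) (Function('f')(d) = Add(Add(Pow(d, 2), Mul(3, d)), 1) = Add(1, Pow(d, 2), Mul(3, d)))
Function('V')(p, Z) = Mul(Z, p)
Add(Mul(543, -1216), Function('V')(Function('f')(6), -27)) = Add(Mul(543, -1216), Mul(-27, Add(1, Pow(6, 2), Mul(3, 6)))) = Add(-660288, Mul(-27, Add(1, 36, 18))) = Add(-660288, Mul(-27, 55)) = Add(-660288, -1485) = -661773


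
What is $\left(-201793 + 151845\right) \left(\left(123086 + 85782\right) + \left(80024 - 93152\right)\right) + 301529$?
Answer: $-9776519991$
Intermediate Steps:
$\left(-201793 + 151845\right) \left(\left(123086 + 85782\right) + \left(80024 - 93152\right)\right) + 301529 = - 49948 \left(208868 + \left(80024 - 93152\right)\right) + 301529 = - 49948 \left(208868 - 13128\right) + 301529 = \left(-49948\right) 195740 + 301529 = -9776821520 + 301529 = -9776519991$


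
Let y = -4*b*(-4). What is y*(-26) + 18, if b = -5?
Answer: 2098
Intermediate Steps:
y = -80 (y = -4*(-5)*(-4) = 20*(-4) = -80)
y*(-26) + 18 = -80*(-26) + 18 = 2080 + 18 = 2098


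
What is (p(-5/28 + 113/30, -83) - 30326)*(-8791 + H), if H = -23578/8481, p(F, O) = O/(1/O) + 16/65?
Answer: 113614426266061/551265 ≈ 2.0610e+8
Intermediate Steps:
p(F, O) = 16/65 + O² (p(F, O) = O*O + 16*(1/65) = O² + 16/65 = 16/65 + O²)
H = -23578/8481 (H = -23578*1/8481 = -23578/8481 ≈ -2.7801)
(p(-5/28 + 113/30, -83) - 30326)*(-8791 + H) = ((16/65 + (-83)²) - 30326)*(-8791 - 23578/8481) = ((16/65 + 6889) - 30326)*(-74580049/8481) = (447801/65 - 30326)*(-74580049/8481) = -1523389/65*(-74580049/8481) = 113614426266061/551265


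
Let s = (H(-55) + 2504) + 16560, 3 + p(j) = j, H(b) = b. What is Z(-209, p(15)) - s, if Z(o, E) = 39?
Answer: -18970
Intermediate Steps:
p(j) = -3 + j
s = 19009 (s = (-55 + 2504) + 16560 = 2449 + 16560 = 19009)
Z(-209, p(15)) - s = 39 - 1*19009 = 39 - 19009 = -18970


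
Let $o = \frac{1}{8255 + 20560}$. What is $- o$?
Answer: $- \frac{1}{28815} \approx -3.4704 \cdot 10^{-5}$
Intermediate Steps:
$o = \frac{1}{28815} \approx 3.4704 \cdot 10^{-5}$
$- o = \left(-1\right) \frac{1}{28815} = - \frac{1}{28815}$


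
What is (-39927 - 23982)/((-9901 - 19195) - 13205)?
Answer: 63909/42301 ≈ 1.5108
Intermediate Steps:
(-39927 - 23982)/((-9901 - 19195) - 13205) = -63909/(-29096 - 13205) = -63909/(-42301) = -63909*(-1/42301) = 63909/42301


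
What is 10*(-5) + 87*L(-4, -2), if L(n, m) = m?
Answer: -224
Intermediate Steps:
10*(-5) + 87*L(-4, -2) = 10*(-5) + 87*(-2) = -50 - 174 = -224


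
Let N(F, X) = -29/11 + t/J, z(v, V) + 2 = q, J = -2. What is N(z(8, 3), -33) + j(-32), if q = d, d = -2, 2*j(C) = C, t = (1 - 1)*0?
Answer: -205/11 ≈ -18.636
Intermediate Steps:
t = 0 (t = 0*0 = 0)
j(C) = C/2
q = -2
z(v, V) = -4 (z(v, V) = -2 - 2 = -4)
N(F, X) = -29/11 (N(F, X) = -29/11 + 0/(-2) = -29*1/11 + 0*(-1/2) = -29/11 + 0 = -29/11)
N(z(8, 3), -33) + j(-32) = -29/11 + (1/2)*(-32) = -29/11 - 16 = -205/11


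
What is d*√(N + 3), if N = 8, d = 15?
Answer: 15*√11 ≈ 49.749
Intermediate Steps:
d*√(N + 3) = 15*√(8 + 3) = 15*√11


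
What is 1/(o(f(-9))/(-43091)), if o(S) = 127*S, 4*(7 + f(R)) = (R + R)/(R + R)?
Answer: 172364/3429 ≈ 50.267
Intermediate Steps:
f(R) = -27/4 (f(R) = -7 + ((R + R)/(R + R))/4 = -7 + ((2*R)/((2*R)))/4 = -7 + ((2*R)*(1/(2*R)))/4 = -7 + (1/4)*1 = -7 + 1/4 = -27/4)
1/(o(f(-9))/(-43091)) = 1/((127*(-27/4))/(-43091)) = 1/(-3429/4*(-1/43091)) = 1/(3429/172364) = 172364/3429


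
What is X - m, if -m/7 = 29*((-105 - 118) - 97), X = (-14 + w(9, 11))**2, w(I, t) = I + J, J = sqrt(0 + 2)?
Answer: -64960 + (5 - sqrt(2))**2 ≈ -64947.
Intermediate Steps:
J = sqrt(2) ≈ 1.4142
w(I, t) = I + sqrt(2)
X = (-5 + sqrt(2))**2 (X = (-14 + (9 + sqrt(2)))**2 = (-5 + sqrt(2))**2 ≈ 12.858)
m = 64960 (m = -203*((-105 - 118) - 97) = -203*(-223 - 97) = -203*(-320) = -7*(-9280) = 64960)
X - m = (5 - sqrt(2))**2 - 1*64960 = (5 - sqrt(2))**2 - 64960 = -64960 + (5 - sqrt(2))**2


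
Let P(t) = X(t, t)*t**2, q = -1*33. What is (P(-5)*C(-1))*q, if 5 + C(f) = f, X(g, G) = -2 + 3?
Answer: 4950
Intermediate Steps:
X(g, G) = 1
C(f) = -5 + f
q = -33
P(t) = t**2 (P(t) = 1*t**2 = t**2)
(P(-5)*C(-1))*q = ((-5)**2*(-5 - 1))*(-33) = (25*(-6))*(-33) = -150*(-33) = 4950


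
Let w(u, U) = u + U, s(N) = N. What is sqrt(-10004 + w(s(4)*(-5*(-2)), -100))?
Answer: 4*I*sqrt(629) ≈ 100.32*I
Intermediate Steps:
w(u, U) = U + u
sqrt(-10004 + w(s(4)*(-5*(-2)), -100)) = sqrt(-10004 + (-100 + 4*(-5*(-2)))) = sqrt(-10004 + (-100 + 4*10)) = sqrt(-10004 + (-100 + 40)) = sqrt(-10004 - 60) = sqrt(-10064) = 4*I*sqrt(629)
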